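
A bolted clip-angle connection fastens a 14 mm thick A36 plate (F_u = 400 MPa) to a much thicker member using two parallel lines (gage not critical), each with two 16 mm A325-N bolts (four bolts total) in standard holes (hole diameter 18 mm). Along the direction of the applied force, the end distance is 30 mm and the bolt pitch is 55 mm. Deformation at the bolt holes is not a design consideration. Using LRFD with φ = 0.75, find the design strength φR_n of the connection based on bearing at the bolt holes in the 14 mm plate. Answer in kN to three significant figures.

Per bolt r_n = 1.5 l_c t F_u ≤ 3.0 d t F_u; upper limit = 3.0 × 16 × 14 × 400 / 1000 = 268.8 kN.
Edge bolt: l_c = 30 − 18/2 = 21 mm → 1.5 × 21 × 14 × 400 / 1000 = 176.4 → r_n = 176.4 kN.
Interior bolts: l_c = 55 − 18 = 37 mm → 1.5 × 37 × 14 × 400 / 1000 = 310.8 → r_n = 268.8 kN.
R_n = 2 × 176.4 + 2 × 268.8 = 890.4 kN.
Design strength φR_n = 0.75 × 890.4 = 668 kN.

668 kN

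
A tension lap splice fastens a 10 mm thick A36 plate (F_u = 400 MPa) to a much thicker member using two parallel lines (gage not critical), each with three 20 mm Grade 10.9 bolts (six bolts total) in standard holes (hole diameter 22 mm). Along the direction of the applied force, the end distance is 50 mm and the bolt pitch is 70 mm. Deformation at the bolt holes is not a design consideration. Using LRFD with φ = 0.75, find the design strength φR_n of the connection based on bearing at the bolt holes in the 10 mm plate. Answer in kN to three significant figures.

Per bolt r_n = 1.5 l_c t F_u ≤ 3.0 d t F_u; upper limit = 3.0 × 20 × 10 × 400 / 1000 = 240 kN.
Edge bolt: l_c = 50 − 22/2 = 39 mm → 1.5 × 39 × 10 × 400 / 1000 = 234 → r_n = 234 kN.
Interior bolts: l_c = 70 − 22 = 48 mm → 1.5 × 48 × 10 × 400 / 1000 = 288 → r_n = 240 kN.
R_n = 2 × 234 + 4 × 240 = 1428 kN.
Design strength φR_n = 0.75 × 1428 = 1070 kN.

1070 kN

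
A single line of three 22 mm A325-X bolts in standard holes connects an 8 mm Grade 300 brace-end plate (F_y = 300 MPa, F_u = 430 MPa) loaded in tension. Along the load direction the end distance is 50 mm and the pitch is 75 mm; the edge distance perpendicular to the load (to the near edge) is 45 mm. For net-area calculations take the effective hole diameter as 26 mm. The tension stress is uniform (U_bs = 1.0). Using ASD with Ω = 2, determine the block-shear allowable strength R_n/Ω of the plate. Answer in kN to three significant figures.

Shear plane L_v = 50 + 2·75 = 200 mm; A_gv = 200 × 8 = 1600 mm².
A_nv = (200 − 2.5·26) × 8 = 1080 mm².
A_nt = (45 − 0.5·26) × 8 = 256 mm².
0.6 F_u A_nv = 278.6 kN; 0.6 F_y A_gv = 288 kN → shear rupture governs the shear term.
R_n = 278.6 + 1.0 × 430 × 256 / 1000 = 388.7 kN.
Allowable strength R_n/Ω = 388.7 / 2 = 194 kN.

194 kN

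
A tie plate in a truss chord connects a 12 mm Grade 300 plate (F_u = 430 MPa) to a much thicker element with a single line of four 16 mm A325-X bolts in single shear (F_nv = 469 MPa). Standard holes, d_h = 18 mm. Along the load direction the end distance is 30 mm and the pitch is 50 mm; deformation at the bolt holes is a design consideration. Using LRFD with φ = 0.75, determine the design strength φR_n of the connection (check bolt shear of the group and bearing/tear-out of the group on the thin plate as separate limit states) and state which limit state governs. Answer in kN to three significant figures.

Bolt shear: A_b = π·16²/4 = 201.1 mm²; R_n = 469 × 201.1 × 4 × 1 / 1000 = 377.2 kN → 0.75 × 377.2 = 283 kN.
Bearing (1.2 l_c t F_u ≤ 2.4 d t F_u): upper limit = 2.4·16·12·430 / 1000 = 198.1 kN.
  Edge l_c = 30 − 18/2 = 21 → r_n = 130 kN; interior l_c = 50 − 18 = 32 → r_n = 198.1 kN.
  R_n,bearing = 1·130 + 3·198.1 = 724.5 kN → 0.75 × 724.5 = 543 kN.
Bolt shear governs: 283 kN.

283 kN (bolt shear governs)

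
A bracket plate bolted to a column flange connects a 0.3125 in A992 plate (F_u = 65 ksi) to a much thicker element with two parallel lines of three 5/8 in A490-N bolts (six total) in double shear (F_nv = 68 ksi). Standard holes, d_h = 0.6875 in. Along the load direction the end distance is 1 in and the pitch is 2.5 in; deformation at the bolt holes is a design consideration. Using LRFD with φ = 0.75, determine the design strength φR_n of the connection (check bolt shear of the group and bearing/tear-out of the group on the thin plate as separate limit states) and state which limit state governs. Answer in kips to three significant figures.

115 kips (bearing governs)

Bolt shear: A_b = π·0.625²/4 = 0.3068 in²; R_n = 68 × 0.3068 × 6 × 2 = 250.3 kips → 0.75 × 250.3 = 188 kips.
Bearing (1.2 l_c t F_u ≤ 2.4 d t F_u): upper limit = 2.4·0.625·0.3125·65 = 30.47 kips.
  Edge l_c = 1 − 0.6875/2 = 0.6562 → r_n = 16 kips; interior l_c = 2.5 − 0.6875 = 1.812 → r_n = 30.47 kips.
  R_n,bearing = 2·16 + 4·30.47 = 153.9 kips → 0.75 × 153.9 = 115 kips.
Bearing governs: 115 kips.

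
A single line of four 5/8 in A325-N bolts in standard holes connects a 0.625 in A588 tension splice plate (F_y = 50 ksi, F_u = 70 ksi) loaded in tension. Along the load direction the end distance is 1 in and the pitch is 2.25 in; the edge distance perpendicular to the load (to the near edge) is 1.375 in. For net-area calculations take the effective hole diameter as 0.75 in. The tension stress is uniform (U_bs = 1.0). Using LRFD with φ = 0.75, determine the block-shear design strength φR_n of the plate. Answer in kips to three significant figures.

Shear plane L_v = 1 + 3·2.25 = 7.75 in; A_gv = 7.75 × 0.625 = 4.844 in².
A_nv = (7.75 − 3.5·0.75) × 0.625 = 3.203 in².
A_nt = (1.375 − 0.5·0.75) × 0.625 = 0.625 in².
0.6 F_u A_nv = 134.5 kips; 0.6 F_y A_gv = 145.3 kips → shear rupture governs the shear term.
R_n = 134.5 + 1.0 × 70 × 0.625 = 178.3 kips.
Design strength φR_n = 0.75 × 178.3 = 134 kips.

134 kips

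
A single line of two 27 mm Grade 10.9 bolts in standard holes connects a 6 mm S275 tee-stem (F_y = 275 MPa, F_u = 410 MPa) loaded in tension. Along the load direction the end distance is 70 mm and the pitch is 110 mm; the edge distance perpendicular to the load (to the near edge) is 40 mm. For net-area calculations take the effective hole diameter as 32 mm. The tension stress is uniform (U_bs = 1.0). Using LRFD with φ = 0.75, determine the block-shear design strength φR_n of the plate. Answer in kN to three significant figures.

Shear plane L_v = 70 + 1·110 = 180 mm; A_gv = 180 × 6 = 1080 mm².
A_nv = (180 − 1.5·32) × 6 = 792 mm².
A_nt = (40 − 0.5·32) × 6 = 144 mm².
0.6 F_u A_nv = 194.8 kN; 0.6 F_y A_gv = 178.2 kN → shear yielding governs the shear term.
R_n = 178.2 + 1.0 × 410 × 144 / 1000 = 237.2 kN.
Design strength φR_n = 0.75 × 237.2 = 178 kN.

178 kN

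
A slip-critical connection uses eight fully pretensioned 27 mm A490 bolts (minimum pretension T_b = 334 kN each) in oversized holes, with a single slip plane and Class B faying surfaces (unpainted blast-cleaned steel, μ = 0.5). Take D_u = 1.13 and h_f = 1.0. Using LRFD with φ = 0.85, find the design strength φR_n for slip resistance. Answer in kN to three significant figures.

R_n = μ · D_u · h_f · T_b · n_s · n_b = 0.5 × 1.13 × 1.0 × 334 × 1 × 8 = 1510 kN.
Design strength φR_n = 0.85 × 1510 = 1280 kN.

1280 kN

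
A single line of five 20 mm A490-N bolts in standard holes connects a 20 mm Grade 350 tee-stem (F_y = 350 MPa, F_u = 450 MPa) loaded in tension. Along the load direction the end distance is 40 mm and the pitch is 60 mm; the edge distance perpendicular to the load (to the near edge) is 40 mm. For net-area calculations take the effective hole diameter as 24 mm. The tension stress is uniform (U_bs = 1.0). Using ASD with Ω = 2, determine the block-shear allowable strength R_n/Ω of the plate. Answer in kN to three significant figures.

590 kN

Shear plane L_v = 40 + 4·60 = 280 mm; A_gv = 280 × 20 = 5600 mm².
A_nv = (280 − 4.5·24) × 20 = 3440 mm².
A_nt = (40 − 0.5·24) × 20 = 560 mm².
0.6 F_u A_nv = 928.8 kN; 0.6 F_y A_gv = 1176 kN → shear rupture governs the shear term.
R_n = 928.8 + 1.0 × 450 × 560 / 1000 = 1181 kN.
Allowable strength R_n/Ω = 1181 / 2 = 590 kN.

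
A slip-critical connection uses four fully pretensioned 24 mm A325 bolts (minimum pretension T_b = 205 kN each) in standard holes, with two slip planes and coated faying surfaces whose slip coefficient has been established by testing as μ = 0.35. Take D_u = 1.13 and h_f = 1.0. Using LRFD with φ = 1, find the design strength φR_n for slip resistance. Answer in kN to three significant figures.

R_n = μ · D_u · h_f · T_b · n_s · n_b = 0.35 × 1.13 × 1.0 × 205 × 2 × 4 = 648.6 kN.
Design strength φR_n = 1 × 648.6 = 649 kN.

649 kN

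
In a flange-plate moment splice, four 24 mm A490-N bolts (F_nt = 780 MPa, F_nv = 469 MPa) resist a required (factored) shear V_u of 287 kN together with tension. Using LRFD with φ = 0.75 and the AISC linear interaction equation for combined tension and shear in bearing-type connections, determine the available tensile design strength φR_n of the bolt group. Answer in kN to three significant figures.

A_b = π·24²/4 = 452.4 mm²; f_rv = 287 × 1000 / (4 × 452.4) = 158.6 MPa.
F'_nt = 1.3 F_nt − (F_nt / φF_nv) f_rv = 1.3·780 − (780/(0.75·469))·158.6 = 662.3 MPa, capped at F_nt → F'_nt = 662.3 MPa.
R_n = F'_nt · A_b · n = 662.3 × 452.4 × 4 / 1000 = 1198 kN.
Design strength φR_n = 0.75 × 1198 = 899 kN.

899 kN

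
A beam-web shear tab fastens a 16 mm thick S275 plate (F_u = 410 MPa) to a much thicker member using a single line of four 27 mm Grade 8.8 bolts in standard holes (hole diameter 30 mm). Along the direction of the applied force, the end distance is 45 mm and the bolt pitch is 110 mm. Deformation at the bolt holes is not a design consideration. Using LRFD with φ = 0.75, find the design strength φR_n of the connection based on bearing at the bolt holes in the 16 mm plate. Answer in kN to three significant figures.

1420 kN

Per bolt r_n = 1.5 l_c t F_u ≤ 3.0 d t F_u; upper limit = 3.0 × 27 × 16 × 410 / 1000 = 531.4 kN.
Edge bolt: l_c = 45 − 30/2 = 30 mm → 1.5 × 30 × 16 × 410 / 1000 = 295.2 → r_n = 295.2 kN.
Interior bolts: l_c = 110 − 30 = 80 mm → 1.5 × 80 × 16 × 410 / 1000 = 787.2 → r_n = 531.4 kN.
R_n = 1 × 295.2 + 3 × 531.4 = 1889 kN.
Design strength φR_n = 0.75 × 1889 = 1420 kN.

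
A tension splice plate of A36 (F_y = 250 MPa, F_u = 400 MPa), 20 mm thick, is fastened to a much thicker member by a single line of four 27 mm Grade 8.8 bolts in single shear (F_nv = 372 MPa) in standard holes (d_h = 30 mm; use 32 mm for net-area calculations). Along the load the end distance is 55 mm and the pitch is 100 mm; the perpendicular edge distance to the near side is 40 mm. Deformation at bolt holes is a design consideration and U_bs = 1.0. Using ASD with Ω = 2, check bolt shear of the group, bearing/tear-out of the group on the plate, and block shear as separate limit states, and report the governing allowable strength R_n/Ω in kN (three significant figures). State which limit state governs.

Bolt shear: A_b = π·27²/4 = 572.6 mm²; R_n = 372 × 572.6 × 4 × 1 / 1000 = 852 kN → 852 / 2 = 426 kN.
Bearing: edge l_c = 40, r_n = 384 kN; interior l_c = 70, r_n = 518.4 kN; R_n = 384 + 3·518.4 = 1939 kN → 970 kN.
Block shear: A_gv = 7100, A_nv = 4860, A_nt = 480 mm²; R_n = min(0.6F_uA_nv, 0.6F_yA_gv) + U_bs·F_u·A_nt = 1257 kN → 628 kN.
Bolt shear governs: 426 kN.

426 kN (bolt shear governs)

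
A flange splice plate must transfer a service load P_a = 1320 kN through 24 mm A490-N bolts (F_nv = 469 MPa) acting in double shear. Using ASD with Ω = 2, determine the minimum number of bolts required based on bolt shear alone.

A_b = π·24²/4 = 452.4 mm².
Per-bolt allowable strength R_n/Ω = 469 × 452.4 × 2 / 1000 / 2 = 212.2 kN.
n ≥ 1320 / 212.2 = 6.221 → use 7 bolts.

7 bolts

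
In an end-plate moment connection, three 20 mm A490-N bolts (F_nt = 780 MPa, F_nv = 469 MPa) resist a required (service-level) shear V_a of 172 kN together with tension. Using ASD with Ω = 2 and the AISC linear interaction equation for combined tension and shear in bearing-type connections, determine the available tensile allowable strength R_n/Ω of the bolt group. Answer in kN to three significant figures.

192 kN

A_b = π·20²/4 = 314.2 mm²; f_rv = 172 × 1000 / (3 × 314.2) = 182.5 MPa.
F'_nt = 1.3 F_nt − (Ω F_nt / F_nv) f_rv = 1.3·780 − (2·780/469)·182.5 = 407 MPa, capped at F_nt → F'_nt = 407 MPa.
R_n = F'_nt · A_b · n = 407 × 314.2 × 3 / 1000 = 383.6 kN.
Allowable strength R_n/Ω = 383.6 / 2 = 192 kN.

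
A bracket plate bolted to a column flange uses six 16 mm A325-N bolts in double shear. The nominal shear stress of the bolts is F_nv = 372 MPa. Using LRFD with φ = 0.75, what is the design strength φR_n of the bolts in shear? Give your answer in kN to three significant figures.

A_b = π × 16² / 4 = 201.1 mm².
R_n = F_nv · A_b · n · n_s = 372 × 201.1 × 6 × 2 / 1000 = 897.5 kN.
Design strength φR_n = 0.75 × 897.5 = 673 kN.

673 kN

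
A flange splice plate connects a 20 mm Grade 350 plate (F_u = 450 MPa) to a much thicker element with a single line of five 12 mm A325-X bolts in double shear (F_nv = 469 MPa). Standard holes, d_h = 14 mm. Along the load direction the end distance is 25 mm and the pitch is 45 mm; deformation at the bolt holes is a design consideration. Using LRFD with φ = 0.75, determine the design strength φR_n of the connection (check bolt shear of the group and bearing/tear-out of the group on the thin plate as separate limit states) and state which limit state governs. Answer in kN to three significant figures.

398 kN (bolt shear governs)

Bolt shear: A_b = π·12²/4 = 113.1 mm²; R_n = 469 × 113.1 × 5 × 2 / 1000 = 530.4 kN → 0.75 × 530.4 = 398 kN.
Bearing (1.2 l_c t F_u ≤ 2.4 d t F_u): upper limit = 2.4·12·20·450 / 1000 = 259.2 kN.
  Edge l_c = 25 − 14/2 = 18 → r_n = 194.4 kN; interior l_c = 45 − 14 = 31 → r_n = 259.2 kN.
  R_n,bearing = 1·194.4 + 4·259.2 = 1231 kN → 0.75 × 1231 = 923 kN.
Bolt shear governs: 398 kN.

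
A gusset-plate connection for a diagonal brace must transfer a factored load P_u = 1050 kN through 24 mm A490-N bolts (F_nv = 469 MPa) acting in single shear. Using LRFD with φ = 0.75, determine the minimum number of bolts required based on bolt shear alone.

7 bolts

A_b = π·24²/4 = 452.4 mm².
Per-bolt design strength φR_n = 0.75 × 469 × 452.4 × 1 / 1000 = 159.1 kN.
n ≥ 1050 / 159.1 = 6.598 → use 7 bolts.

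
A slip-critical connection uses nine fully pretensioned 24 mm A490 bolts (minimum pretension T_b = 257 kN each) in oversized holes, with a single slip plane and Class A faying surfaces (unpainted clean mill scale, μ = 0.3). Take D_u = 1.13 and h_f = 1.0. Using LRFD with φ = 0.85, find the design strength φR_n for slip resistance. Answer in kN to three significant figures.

R_n = μ · D_u · h_f · T_b · n_s · n_b = 0.3 × 1.13 × 1.0 × 257 × 1 × 9 = 784.1 kN.
Design strength φR_n = 0.85 × 784.1 = 666 kN.

666 kN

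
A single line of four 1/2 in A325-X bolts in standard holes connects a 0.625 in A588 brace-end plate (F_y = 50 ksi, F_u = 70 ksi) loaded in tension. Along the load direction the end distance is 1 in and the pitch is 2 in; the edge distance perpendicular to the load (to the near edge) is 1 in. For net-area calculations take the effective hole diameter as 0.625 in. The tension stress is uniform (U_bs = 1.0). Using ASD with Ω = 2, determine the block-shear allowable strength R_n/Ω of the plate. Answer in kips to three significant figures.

78.2 kips

Shear plane L_v = 1 + 3·2 = 7 in; A_gv = 7 × 0.625 = 4.375 in².
A_nv = (7 − 3.5·0.625) × 0.625 = 3.008 in².
A_nt = (1 − 0.5·0.625) × 0.625 = 0.4297 in².
0.6 F_u A_nv = 126.3 kips; 0.6 F_y A_gv = 131.2 kips → shear rupture governs the shear term.
R_n = 126.3 + 1.0 × 70 × 0.4297 = 156.4 kips.
Allowable strength R_n/Ω = 156.4 / 2 = 78.2 kips.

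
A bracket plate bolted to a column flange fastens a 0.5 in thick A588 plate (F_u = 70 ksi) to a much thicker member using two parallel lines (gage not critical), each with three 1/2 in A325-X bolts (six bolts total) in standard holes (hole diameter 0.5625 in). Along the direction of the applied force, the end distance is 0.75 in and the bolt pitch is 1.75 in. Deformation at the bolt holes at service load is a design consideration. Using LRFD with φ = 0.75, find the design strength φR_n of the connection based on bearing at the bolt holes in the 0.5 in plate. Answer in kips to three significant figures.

Per bolt r_n = 1.2 l_c t F_u ≤ 2.4 d t F_u; upper limit = 2.4 × 0.5 × 0.5 × 70 = 42 kips.
Edge bolt: l_c = 0.75 − 0.5625/2 = 0.4688 in → 1.2 × 0.4688 × 0.5 × 70 = 19.69 → r_n = 19.69 kips.
Interior bolts: l_c = 1.75 − 0.5625 = 1.188 in → 1.2 × 1.188 × 0.5 × 70 = 49.88 → r_n = 42 kips.
R_n = 2 × 19.69 + 4 × 42 = 207.4 kips.
Design strength φR_n = 0.75 × 207.4 = 156 kips.

156 kips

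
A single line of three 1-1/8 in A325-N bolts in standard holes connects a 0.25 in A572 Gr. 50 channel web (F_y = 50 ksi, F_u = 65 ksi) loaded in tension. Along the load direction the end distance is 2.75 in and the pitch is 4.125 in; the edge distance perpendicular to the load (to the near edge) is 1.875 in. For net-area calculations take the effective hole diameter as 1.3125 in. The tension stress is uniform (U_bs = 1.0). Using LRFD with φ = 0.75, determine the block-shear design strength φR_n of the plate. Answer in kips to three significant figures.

71.3 kips

Shear plane L_v = 2.75 + 2·4.125 = 11 in; A_gv = 11 × 0.25 = 2.75 in².
A_nv = (11 − 2.5·1.3125) × 0.25 = 1.93 in².
A_nt = (1.875 − 0.5·1.3125) × 0.25 = 0.3047 in².
0.6 F_u A_nv = 75.26 kips; 0.6 F_y A_gv = 82.5 kips → shear rupture governs the shear term.
R_n = 75.26 + 1.0 × 65 × 0.3047 = 95.06 kips.
Design strength φR_n = 0.75 × 95.06 = 71.3 kips.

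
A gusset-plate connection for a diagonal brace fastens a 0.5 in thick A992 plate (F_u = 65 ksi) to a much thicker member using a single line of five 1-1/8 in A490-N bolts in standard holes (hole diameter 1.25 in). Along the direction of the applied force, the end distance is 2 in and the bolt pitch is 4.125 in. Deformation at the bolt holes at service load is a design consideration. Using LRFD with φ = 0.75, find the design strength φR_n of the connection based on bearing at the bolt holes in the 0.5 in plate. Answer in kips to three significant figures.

303 kips

Per bolt r_n = 1.2 l_c t F_u ≤ 2.4 d t F_u; upper limit = 2.4 × 1.125 × 0.5 × 65 = 87.75 kips.
Edge bolt: l_c = 2 − 1.25/2 = 1.375 in → 1.2 × 1.375 × 0.5 × 65 = 53.62 → r_n = 53.62 kips.
Interior bolts: l_c = 4.125 − 1.25 = 2.875 in → 1.2 × 2.875 × 0.5 × 65 = 112.1 → r_n = 87.75 kips.
R_n = 1 × 53.62 + 4 × 87.75 = 404.6 kips.
Design strength φR_n = 0.75 × 404.6 = 303 kips.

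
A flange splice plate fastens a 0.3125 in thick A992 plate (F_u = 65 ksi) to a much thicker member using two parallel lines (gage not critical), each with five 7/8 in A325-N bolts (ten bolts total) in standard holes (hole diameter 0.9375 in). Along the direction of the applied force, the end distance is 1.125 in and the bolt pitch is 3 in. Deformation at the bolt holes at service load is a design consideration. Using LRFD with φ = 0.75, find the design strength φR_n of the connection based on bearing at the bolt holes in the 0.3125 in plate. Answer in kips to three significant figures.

Per bolt r_n = 1.2 l_c t F_u ≤ 2.4 d t F_u; upper limit = 2.4 × 0.875 × 0.3125 × 65 = 42.66 kips.
Edge bolt: l_c = 1.125 − 0.9375/2 = 0.6562 in → 1.2 × 0.6562 × 0.3125 × 65 = 16 → r_n = 16 kips.
Interior bolts: l_c = 3 − 0.9375 = 2.062 in → 1.2 × 2.062 × 0.3125 × 65 = 50.27 → r_n = 42.66 kips.
R_n = 2 × 16 + 8 × 42.66 = 373.2 kips.
Design strength φR_n = 0.75 × 373.2 = 280 kips.

280 kips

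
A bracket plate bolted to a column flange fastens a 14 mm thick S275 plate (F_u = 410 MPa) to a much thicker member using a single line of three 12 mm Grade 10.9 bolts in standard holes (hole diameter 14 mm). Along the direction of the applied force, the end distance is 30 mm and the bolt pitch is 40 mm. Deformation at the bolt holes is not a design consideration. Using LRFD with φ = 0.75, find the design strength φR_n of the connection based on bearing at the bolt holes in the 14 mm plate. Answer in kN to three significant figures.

458 kN

Per bolt r_n = 1.5 l_c t F_u ≤ 3.0 d t F_u; upper limit = 3.0 × 12 × 14 × 410 / 1000 = 206.6 kN.
Edge bolt: l_c = 30 − 14/2 = 23 mm → 1.5 × 23 × 14 × 410 / 1000 = 198 → r_n = 198 kN.
Interior bolts: l_c = 40 − 14 = 26 mm → 1.5 × 26 × 14 × 410 / 1000 = 223.9 → r_n = 206.6 kN.
R_n = 1 × 198 + 2 × 206.6 = 611.3 kN.
Design strength φR_n = 0.75 × 611.3 = 458 kN.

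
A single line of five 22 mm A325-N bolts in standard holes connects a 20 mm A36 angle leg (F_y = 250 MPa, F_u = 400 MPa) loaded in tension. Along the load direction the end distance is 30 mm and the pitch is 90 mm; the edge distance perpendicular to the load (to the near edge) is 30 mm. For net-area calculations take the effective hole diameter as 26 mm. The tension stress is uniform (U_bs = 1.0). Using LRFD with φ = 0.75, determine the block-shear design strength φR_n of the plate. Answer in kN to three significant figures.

Shear plane L_v = 30 + 4·90 = 390 mm; A_gv = 390 × 20 = 7800 mm².
A_nv = (390 − 4.5·26) × 20 = 5460 mm².
A_nt = (30 − 0.5·26) × 20 = 340 mm².
0.6 F_u A_nv = 1310 kN; 0.6 F_y A_gv = 1170 kN → shear yielding governs the shear term.
R_n = 1170 + 1.0 × 400 × 340 / 1000 = 1306 kN.
Design strength φR_n = 0.75 × 1306 = 980 kN.

980 kN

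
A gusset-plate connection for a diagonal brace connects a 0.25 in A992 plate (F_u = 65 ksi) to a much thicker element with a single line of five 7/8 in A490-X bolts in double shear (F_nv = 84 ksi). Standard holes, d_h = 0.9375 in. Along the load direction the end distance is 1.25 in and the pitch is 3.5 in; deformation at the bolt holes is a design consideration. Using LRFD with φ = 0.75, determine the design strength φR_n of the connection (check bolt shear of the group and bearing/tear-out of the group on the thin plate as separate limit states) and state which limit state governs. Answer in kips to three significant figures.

114 kips (bearing governs)

Bolt shear: A_b = π·0.875²/4 = 0.6013 in²; R_n = 84 × 0.6013 × 5 × 2 = 505.1 kips → 0.75 × 505.1 = 379 kips.
Bearing (1.2 l_c t F_u ≤ 2.4 d t F_u): upper limit = 2.4·0.875·0.25·65 = 34.12 kips.
  Edge l_c = 1.25 − 0.9375/2 = 0.7812 → r_n = 15.23 kips; interior l_c = 3.5 − 0.9375 = 2.562 → r_n = 34.12 kips.
  R_n,bearing = 1·15.23 + 4·34.12 = 151.7 kips → 0.75 × 151.7 = 114 kips.
Bearing governs: 114 kips.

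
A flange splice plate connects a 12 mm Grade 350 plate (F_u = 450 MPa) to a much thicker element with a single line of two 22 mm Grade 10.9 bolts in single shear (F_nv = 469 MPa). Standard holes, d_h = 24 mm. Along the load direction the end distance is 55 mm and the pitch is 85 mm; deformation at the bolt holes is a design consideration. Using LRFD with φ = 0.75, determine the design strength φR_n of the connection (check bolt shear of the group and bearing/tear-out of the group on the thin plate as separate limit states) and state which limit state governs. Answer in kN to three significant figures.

267 kN (bolt shear governs)

Bolt shear: A_b = π·22²/4 = 380.1 mm²; R_n = 469 × 380.1 × 2 × 1 / 1000 = 356.6 kN → 0.75 × 356.6 = 267 kN.
Bearing (1.2 l_c t F_u ≤ 2.4 d t F_u): upper limit = 2.4·22·12·450 / 1000 = 285.1 kN.
  Edge l_c = 55 − 24/2 = 43 → r_n = 278.6 kN; interior l_c = 85 − 24 = 61 → r_n = 285.1 kN.
  R_n,bearing = 1·278.6 + 1·285.1 = 563.8 kN → 0.75 × 563.8 = 423 kN.
Bolt shear governs: 267 kN.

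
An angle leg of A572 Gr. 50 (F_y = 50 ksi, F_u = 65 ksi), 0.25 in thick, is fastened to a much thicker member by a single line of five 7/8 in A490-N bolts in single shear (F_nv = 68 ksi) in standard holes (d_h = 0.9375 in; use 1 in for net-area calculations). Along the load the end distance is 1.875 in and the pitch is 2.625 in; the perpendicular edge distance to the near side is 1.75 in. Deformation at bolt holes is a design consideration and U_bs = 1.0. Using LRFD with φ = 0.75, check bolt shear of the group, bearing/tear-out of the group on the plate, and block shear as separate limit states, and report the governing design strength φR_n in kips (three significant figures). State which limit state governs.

Bolt shear: A_b = π·0.875²/4 = 0.6013 in²; R_n = 68 × 0.6013 × 5 × 1 = 204.4 kips → 0.75 × 204.4 = 153 kips.
Bearing: edge l_c = 1.406, r_n = 27.42 kips; interior l_c = 1.688, r_n = 32.91 kips; R_n = 27.42 + 4·32.91 = 159 kips → 119 kips.
Block shear: A_gv = 3.094, A_nv = 1.969, A_nt = 0.3125 in²; R_n = min(0.6F_uA_nv, 0.6F_yA_gv) + U_bs·F_u·A_nt = 97.09 kips → 72.8 kips.
Block shear governs: 72.8 kips.

72.8 kips (block shear governs)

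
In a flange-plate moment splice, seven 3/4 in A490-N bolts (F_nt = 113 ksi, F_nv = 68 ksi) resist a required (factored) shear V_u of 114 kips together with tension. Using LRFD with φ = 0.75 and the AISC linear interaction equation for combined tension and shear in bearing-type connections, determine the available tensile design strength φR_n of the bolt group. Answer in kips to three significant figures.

151 kips

A_b = π·0.75²/4 = 0.4418 in²; f_rv = 114 / (7 × 0.4418) = 36.86 ksi.
F'_nt = 1.3 F_nt − (F_nt / φF_nv) f_rv = 1.3·113 − (113/(0.75·68))·36.86 = 65.22 ksi, capped at F_nt → F'_nt = 65.22 ksi.
R_n = F'_nt · A_b · n = 65.22 × 0.4418 × 7 = 201.7 kips.
Design strength φR_n = 0.75 × 201.7 = 151 kips.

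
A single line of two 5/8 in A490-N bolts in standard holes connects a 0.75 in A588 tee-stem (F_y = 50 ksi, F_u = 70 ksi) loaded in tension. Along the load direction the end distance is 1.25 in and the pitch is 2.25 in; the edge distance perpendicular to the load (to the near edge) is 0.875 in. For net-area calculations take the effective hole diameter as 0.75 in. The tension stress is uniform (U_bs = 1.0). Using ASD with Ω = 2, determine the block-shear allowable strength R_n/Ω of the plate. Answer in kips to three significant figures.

50.5 kips

Shear plane L_v = 1.25 + 1·2.25 = 3.5 in; A_gv = 3.5 × 0.75 = 2.625 in².
A_nv = (3.5 − 1.5·0.75) × 0.75 = 1.781 in².
A_nt = (0.875 − 0.5·0.75) × 0.75 = 0.375 in².
0.6 F_u A_nv = 74.81 kips; 0.6 F_y A_gv = 78.75 kips → shear rupture governs the shear term.
R_n = 74.81 + 1.0 × 70 × 0.375 = 101.1 kips.
Allowable strength R_n/Ω = 101.1 / 2 = 50.5 kips.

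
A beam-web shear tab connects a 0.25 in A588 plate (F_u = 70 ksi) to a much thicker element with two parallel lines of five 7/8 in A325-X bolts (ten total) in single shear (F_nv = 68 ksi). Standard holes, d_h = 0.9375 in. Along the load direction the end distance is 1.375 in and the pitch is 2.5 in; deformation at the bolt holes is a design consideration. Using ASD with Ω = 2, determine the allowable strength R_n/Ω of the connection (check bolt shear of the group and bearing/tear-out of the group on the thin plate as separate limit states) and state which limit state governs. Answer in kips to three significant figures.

Bolt shear: A_b = π·0.875²/4 = 0.6013 in²; R_n = 68 × 0.6013 × 10 × 1 = 408.9 kips → 408.9 / 2 = 204 kips.
Bearing (1.2 l_c t F_u ≤ 2.4 d t F_u): upper limit = 2.4·0.875·0.25·70 = 36.75 kips.
  Edge l_c = 1.375 − 0.9375/2 = 0.9062 → r_n = 19.03 kips; interior l_c = 2.5 − 0.9375 = 1.562 → r_n = 32.81 kips.
  R_n,bearing = 2·19.03 + 8·32.81 = 300.6 kips → 300.6 / 2 = 150 kips.
Bearing governs: 150 kips.

150 kips (bearing governs)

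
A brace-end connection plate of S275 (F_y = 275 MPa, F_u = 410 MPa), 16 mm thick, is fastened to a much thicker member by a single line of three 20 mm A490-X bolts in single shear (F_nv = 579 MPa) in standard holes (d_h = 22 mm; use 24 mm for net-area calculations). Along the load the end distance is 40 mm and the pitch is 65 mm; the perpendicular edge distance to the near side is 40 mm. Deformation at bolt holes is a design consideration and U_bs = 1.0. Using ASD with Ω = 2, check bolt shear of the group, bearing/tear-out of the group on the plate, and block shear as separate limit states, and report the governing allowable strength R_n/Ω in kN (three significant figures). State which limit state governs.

273 kN (bolt shear governs)

Bolt shear: A_b = π·20²/4 = 314.2 mm²; R_n = 579 × 314.2 × 3 × 1 / 1000 = 545.7 kN → 545.7 / 2 = 273 kN.
Bearing: edge l_c = 29, r_n = 228.3 kN; interior l_c = 43, r_n = 314.9 kN; R_n = 228.3 + 2·314.9 = 858 kN → 429 kN.
Block shear: A_gv = 2720, A_nv = 1760, A_nt = 448 mm²; R_n = min(0.6F_uA_nv, 0.6F_yA_gv) + U_bs·F_u·A_nt = 616.6 kN → 308 kN.
Bolt shear governs: 273 kN.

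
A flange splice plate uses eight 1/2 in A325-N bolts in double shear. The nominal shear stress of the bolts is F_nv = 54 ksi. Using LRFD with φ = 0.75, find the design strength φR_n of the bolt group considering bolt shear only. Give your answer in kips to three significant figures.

A_b = π × 0.5² / 4 = 0.1963 in².
R_n = F_nv · A_b · n · n_s = 54 × 0.1963 × 8 × 2 = 169.6 kips.
Design strength φR_n = 0.75 × 169.6 = 127 kips.

127 kips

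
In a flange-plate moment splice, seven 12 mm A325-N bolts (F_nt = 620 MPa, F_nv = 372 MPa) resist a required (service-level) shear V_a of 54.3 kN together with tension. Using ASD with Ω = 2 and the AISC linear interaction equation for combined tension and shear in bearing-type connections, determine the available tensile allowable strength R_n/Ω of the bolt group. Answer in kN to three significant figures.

229 kN

A_b = π·12²/4 = 113.1 mm²; f_rv = 54.3 × 1000 / (7 × 113.1) = 68.59 MPa.
F'_nt = 1.3 F_nt − (Ω F_nt / F_nv) f_rv = 1.3·620 − (2·620/372)·68.59 = 577.4 MPa, capped at F_nt → F'_nt = 577.4 MPa.
R_n = F'_nt · A_b · n = 577.4 × 113.1 × 7 / 1000 = 457.1 kN.
Allowable strength R_n/Ω = 457.1 / 2 = 229 kN.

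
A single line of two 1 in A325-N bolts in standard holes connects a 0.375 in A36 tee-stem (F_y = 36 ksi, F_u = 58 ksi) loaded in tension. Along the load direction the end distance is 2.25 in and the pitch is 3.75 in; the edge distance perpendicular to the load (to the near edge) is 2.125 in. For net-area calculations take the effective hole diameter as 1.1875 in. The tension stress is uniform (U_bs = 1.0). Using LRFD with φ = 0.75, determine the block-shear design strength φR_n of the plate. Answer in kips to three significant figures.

Shear plane L_v = 2.25 + 1·3.75 = 6 in; A_gv = 6 × 0.375 = 2.25 in².
A_nv = (6 − 1.5·1.1875) × 0.375 = 1.582 in².
A_nt = (2.125 − 0.5·1.1875) × 0.375 = 0.5742 in².
0.6 F_u A_nv = 55.05 kips; 0.6 F_y A_gv = 48.6 kips → shear yielding governs the shear term.
R_n = 48.6 + 1.0 × 58 × 0.5742 = 81.9 kips.
Design strength φR_n = 0.75 × 81.9 = 61.4 kips.

61.4 kips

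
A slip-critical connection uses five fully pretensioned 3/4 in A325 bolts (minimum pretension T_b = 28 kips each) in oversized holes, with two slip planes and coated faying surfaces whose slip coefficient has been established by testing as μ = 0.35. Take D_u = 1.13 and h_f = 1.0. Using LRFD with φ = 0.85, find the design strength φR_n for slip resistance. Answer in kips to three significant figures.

R_n = μ · D_u · h_f · T_b · n_s · n_b = 0.35 × 1.13 × 1.0 × 28 × 2 × 5 = 110.7 kips.
Design strength φR_n = 0.85 × 110.7 = 94.1 kips.

94.1 kips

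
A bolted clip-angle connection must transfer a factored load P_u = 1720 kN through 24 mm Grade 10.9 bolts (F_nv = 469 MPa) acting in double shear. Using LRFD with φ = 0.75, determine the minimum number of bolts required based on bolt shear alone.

A_b = π·24²/4 = 452.4 mm².
Per-bolt design strength φR_n = 0.75 × 469 × 452.4 × 2 / 1000 = 318.3 kN.
n ≥ 1720 / 318.3 = 5.404 → use 6 bolts.

6 bolts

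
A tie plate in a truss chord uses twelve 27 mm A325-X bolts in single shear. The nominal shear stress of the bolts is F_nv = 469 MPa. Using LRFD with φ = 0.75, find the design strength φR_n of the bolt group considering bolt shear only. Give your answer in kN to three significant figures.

2420 kN

A_b = π × 27² / 4 = 572.6 mm².
R_n = F_nv · A_b · n · n_s = 469 × 572.6 × 12 × 1 / 1000 = 3222 kN.
Design strength φR_n = 0.75 × 3222 = 2420 kN.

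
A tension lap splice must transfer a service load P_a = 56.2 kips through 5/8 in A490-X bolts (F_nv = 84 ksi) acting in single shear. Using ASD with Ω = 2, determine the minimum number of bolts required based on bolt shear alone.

A_b = π·0.625²/4 = 0.3068 in².
Per-bolt allowable strength R_n/Ω = 84 × 0.3068 × 1 / 2 = 12.89 kips.
n ≥ 56.2 / 12.89 = 4.362 → use 5 bolts.

5 bolts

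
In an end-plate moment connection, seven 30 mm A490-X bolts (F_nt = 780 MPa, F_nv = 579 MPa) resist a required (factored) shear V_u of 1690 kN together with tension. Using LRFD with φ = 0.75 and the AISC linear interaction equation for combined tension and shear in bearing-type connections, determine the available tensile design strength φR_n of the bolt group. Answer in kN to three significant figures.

A_b = π·30²/4 = 706.9 mm²; f_rv = 1690 × 1000 / (7 × 706.9) = 341.6 MPa.
F'_nt = 1.3 F_nt − (F_nt / φF_nv) f_rv = 1.3·780 − (780/(0.75·579))·341.6 = 400.5 MPa, capped at F_nt → F'_nt = 400.5 MPa.
R_n = F'_nt · A_b · n = 400.5 × 706.9 × 7 / 1000 = 1982 kN.
Design strength φR_n = 0.75 × 1982 = 1490 kN.

1490 kN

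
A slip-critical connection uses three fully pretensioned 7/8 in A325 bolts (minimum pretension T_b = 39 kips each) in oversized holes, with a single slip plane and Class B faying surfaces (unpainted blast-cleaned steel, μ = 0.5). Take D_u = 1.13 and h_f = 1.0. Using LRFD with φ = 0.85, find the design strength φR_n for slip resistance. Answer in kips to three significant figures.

R_n = μ · D_u · h_f · T_b · n_s · n_b = 0.5 × 1.13 × 1.0 × 39 × 1 × 3 = 66.1 kips.
Design strength φR_n = 0.85 × 66.1 = 56.2 kips.

56.2 kips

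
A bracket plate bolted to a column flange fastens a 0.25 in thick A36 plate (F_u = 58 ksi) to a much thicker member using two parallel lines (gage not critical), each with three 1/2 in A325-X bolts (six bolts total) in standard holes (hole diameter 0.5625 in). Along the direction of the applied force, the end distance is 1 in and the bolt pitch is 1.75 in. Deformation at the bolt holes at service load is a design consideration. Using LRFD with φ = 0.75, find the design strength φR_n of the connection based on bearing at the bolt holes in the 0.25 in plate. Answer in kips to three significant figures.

71 kips

Per bolt r_n = 1.2 l_c t F_u ≤ 2.4 d t F_u; upper limit = 2.4 × 0.5 × 0.25 × 58 = 17.4 kips.
Edge bolt: l_c = 1 − 0.5625/2 = 0.7188 in → 1.2 × 0.7188 × 0.25 × 58 = 12.51 → r_n = 12.51 kips.
Interior bolts: l_c = 1.75 − 0.5625 = 1.188 in → 1.2 × 1.188 × 0.25 × 58 = 20.66 → r_n = 17.4 kips.
R_n = 2 × 12.51 + 4 × 17.4 = 94.61 kips.
Design strength φR_n = 0.75 × 94.61 = 71 kips.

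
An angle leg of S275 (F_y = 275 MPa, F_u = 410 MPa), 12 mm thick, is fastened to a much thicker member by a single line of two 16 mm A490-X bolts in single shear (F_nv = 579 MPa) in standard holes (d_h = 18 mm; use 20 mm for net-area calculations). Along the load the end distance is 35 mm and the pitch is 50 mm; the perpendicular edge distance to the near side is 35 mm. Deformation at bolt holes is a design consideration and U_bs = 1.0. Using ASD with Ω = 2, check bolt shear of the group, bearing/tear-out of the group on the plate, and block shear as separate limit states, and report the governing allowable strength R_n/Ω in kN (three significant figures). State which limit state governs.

Bolt shear: A_b = π·16²/4 = 201.1 mm²; R_n = 579 × 201.1 × 2 × 1 / 1000 = 232.8 kN → 232.8 / 2 = 116 kN.
Bearing: edge l_c = 26, r_n = 153.5 kN; interior l_c = 32, r_n = 188.9 kN; R_n = 153.5 + 1·188.9 = 342.4 kN → 171 kN.
Block shear: A_gv = 1020, A_nv = 660, A_nt = 300 mm²; R_n = min(0.6F_uA_nv, 0.6F_yA_gv) + U_bs·F_u·A_nt = 285.4 kN → 143 kN.
Bolt shear governs: 116 kN.

116 kN (bolt shear governs)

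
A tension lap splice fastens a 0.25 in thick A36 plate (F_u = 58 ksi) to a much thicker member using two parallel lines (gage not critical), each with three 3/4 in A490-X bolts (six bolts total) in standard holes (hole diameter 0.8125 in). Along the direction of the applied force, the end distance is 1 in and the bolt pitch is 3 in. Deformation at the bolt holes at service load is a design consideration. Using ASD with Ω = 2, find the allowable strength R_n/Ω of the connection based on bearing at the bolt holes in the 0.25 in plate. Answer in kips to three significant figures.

62.5 kips

Per bolt r_n = 1.2 l_c t F_u ≤ 2.4 d t F_u; upper limit = 2.4 × 0.75 × 0.25 × 58 = 26.1 kips.
Edge bolt: l_c = 1 − 0.8125/2 = 0.5938 in → 1.2 × 0.5938 × 0.25 × 58 = 10.33 → r_n = 10.33 kips.
Interior bolts: l_c = 3 − 0.8125 = 2.188 in → 1.2 × 2.188 × 0.25 × 58 = 38.06 → r_n = 26.1 kips.
R_n = 2 × 10.33 + 4 × 26.1 = 125.1 kips.
Allowable strength R_n/Ω = 125.1 / 2 = 62.5 kips.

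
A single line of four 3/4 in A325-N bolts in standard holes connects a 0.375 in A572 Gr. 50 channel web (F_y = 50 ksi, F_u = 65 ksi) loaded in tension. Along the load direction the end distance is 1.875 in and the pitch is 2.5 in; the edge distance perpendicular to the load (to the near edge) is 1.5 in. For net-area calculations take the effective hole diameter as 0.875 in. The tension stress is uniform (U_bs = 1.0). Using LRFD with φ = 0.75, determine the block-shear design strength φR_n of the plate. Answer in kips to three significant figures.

Shear plane L_v = 1.875 + 3·2.5 = 9.375 in; A_gv = 9.375 × 0.375 = 3.516 in².
A_nv = (9.375 − 3.5·0.875) × 0.375 = 2.367 in².
A_nt = (1.5 − 0.5·0.875) × 0.375 = 0.3984 in².
0.6 F_u A_nv = 92.32 kips; 0.6 F_y A_gv = 105.5 kips → shear rupture governs the shear term.
R_n = 92.32 + 1.0 × 65 × 0.3984 = 118.2 kips.
Design strength φR_n = 0.75 × 118.2 = 88.7 kips.

88.7 kips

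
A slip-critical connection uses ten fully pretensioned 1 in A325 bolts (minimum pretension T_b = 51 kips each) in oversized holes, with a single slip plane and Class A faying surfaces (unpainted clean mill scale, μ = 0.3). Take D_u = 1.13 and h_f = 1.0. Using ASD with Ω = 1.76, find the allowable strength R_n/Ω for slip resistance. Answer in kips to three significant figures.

R_n = μ · D_u · h_f · T_b · n_s · n_b = 0.3 × 1.13 × 1.0 × 51 × 1 × 10 = 172.9 kips.
Allowable strength R_n/Ω = 172.9 / 1.76 = 98.2 kips.

98.2 kips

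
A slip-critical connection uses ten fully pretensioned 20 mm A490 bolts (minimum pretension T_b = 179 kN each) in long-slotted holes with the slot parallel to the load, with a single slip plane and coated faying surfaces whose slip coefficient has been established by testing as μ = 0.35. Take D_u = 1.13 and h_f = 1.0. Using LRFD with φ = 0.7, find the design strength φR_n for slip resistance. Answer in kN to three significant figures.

496 kN

R_n = μ · D_u · h_f · T_b · n_s · n_b = 0.35 × 1.13 × 1.0 × 179 × 1 × 10 = 707.9 kN.
Design strength φR_n = 0.7 × 707.9 = 496 kN.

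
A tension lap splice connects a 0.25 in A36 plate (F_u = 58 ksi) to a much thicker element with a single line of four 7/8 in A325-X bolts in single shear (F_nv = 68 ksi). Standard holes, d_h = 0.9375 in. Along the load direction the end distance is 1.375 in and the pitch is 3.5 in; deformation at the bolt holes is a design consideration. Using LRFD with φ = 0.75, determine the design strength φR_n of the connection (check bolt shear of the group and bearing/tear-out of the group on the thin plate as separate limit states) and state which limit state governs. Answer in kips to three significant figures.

Bolt shear: A_b = π·0.875²/4 = 0.6013 in²; R_n = 68 × 0.6013 × 4 × 1 = 163.6 kips → 0.75 × 163.6 = 123 kips.
Bearing (1.2 l_c t F_u ≤ 2.4 d t F_u): upper limit = 2.4·0.875·0.25·58 = 30.45 kips.
  Edge l_c = 1.375 − 0.9375/2 = 0.9062 → r_n = 15.77 kips; interior l_c = 3.5 − 0.9375 = 2.562 → r_n = 30.45 kips.
  R_n,bearing = 1·15.77 + 3·30.45 = 107.1 kips → 0.75 × 107.1 = 80.3 kips.
Bearing governs: 80.3 kips.

80.3 kips (bearing governs)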